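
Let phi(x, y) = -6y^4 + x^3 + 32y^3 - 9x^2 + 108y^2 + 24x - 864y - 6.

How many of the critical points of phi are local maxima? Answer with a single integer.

phi separates as a function of x plus a function of y, so ∇phi=0 decouples.
∂phi/∂x = 3(x - 4)(x - 2) = 0 at x ∈ {2, 4}; ∂phi/∂y = -24(y - 4)(y - 3)(y + 3) = 0 at y ∈ {-3, 3, 4}.
The Hessian is diagonal: diag(phi_xx, phi_yy). Second derivatives: phi_xx(2)=-6, phi_xx(4)=6; phi_yy(-3)=-1008, phi_yy(3)=144, phi_yy(4)=-168.
Local maxima occur where both diagonal entries negative: (2, -3), (2, 4). Count: 2.

2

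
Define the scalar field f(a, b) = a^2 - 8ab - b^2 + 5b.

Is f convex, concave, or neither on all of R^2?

neither

f is quadratic, so its Hessian is the constant matrix H = [[2, -8], [-8, -2]].
det(H) = -68, tr(H) = 0.
det(H) < 0, so H is indefinite: neither convex nor concave.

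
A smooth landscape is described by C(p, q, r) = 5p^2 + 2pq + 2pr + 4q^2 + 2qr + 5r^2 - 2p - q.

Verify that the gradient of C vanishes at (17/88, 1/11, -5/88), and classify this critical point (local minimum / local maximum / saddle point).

∇C = (10p + 2q + 2r - 2, 2p + 8q + 2r - 1, 2p + 2q + 10r); substituting (17/88, 1/11, -5/88) gives ∇C = (0, 0, 0), so (17/88, 1/11, -5/88) is indeed a critical point.
The Hessian is constant: H = [[10, 2, 2], [2, 8, 2], [2, 2, 10]].
Leading principal minors: Δ₁ = 10, Δ₂ = 76, Δ₃ = 704.
All leading minors are positive, so H is positive definite: a local minimum.

local minimum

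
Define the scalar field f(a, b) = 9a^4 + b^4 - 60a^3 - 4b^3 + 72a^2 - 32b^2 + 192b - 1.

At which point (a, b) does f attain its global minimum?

(4, -4)

f(a,b) separates as P(a) + Q(b) − 1, so its minimum is min P + min Q − 1.
P'(a) = 36a(a - 4)(a - 1) vanishes at a ∈ {0, 1, 4}; Q'(b) = 4(b - 4)(b - 3)(b + 4) vanishes at b ∈ {-4, 3, 4}.
Local minima of P (where P''>0): P(0)=0, P(4)=-384. Local minima of Q: Q(-4)=-768, Q(4)=256.
So the global minimum of f is P(4) + Q(-4) − 1 = -384 − 768 − 1 = -1153, attained at (4, -4).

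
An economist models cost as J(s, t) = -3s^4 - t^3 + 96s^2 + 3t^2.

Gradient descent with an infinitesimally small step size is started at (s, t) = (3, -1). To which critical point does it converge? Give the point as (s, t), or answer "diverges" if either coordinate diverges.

J is separable, so gradient descent decouples: s follows -∂J/∂s, t follows -∂J/∂t.
∂J/∂s = -12s(s - 4)(s + 4); at s=3 this is 252, so s decreases.
∂J/∂t = -3t(t - 2); at t=-1 this is -9, so t increases.
s converges to its nearest critical value 0 (a local min of the s-part); t converges to 0. The iterate converges to (0, 0).

(0, 0)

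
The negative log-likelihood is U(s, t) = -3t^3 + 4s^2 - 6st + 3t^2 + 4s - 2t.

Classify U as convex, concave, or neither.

neither

The term -3t^3 is cubic, so the Hessian is not constant.
∂²U/∂t² = -18t + 6, which takes both signs as t varies (negative for sufficiently large t). A diagonal entry of the Hessian changing sign means the Hessian is neither positive- nor negative-semidefinite on all of R^2.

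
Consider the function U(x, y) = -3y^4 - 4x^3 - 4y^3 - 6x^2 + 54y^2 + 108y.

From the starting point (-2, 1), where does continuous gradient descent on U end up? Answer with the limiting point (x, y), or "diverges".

U is separable, so gradient descent decouples: x follows -∂U/∂x, y follows -∂U/∂y.
∂U/∂x = -12x(x + 1); at x=-2 this is -24, so x increases.
∂U/∂y = -12(y - 3)(y + 1)(y + 3); at y=1 this is 192, so y decreases.
x converges to its nearest critical value -1 (a local min of the x-part); y converges to -1. The iterate converges to (-1, -1).

(-1, -1)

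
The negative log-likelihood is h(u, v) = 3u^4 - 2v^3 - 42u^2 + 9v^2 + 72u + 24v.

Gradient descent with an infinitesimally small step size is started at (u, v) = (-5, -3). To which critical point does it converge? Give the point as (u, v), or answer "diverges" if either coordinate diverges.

(-3, -1)

h is separable, so gradient descent decouples: u follows -∂h/∂u, v follows -∂h/∂v.
∂h/∂u = 12(u - 2)(u - 1)(u + 3); at u=-5 this is -1008, so u increases.
∂h/∂v = -6(v - 4)(v + 1); at v=-3 this is -84, so v increases.
u converges to its nearest critical value -3 (a local min of the u-part); v converges to -1. The iterate converges to (-3, -1).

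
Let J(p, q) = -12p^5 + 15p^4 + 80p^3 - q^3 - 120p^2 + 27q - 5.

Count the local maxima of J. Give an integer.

J separates as a function of p plus a function of q, so ∇J=0 decouples.
∂J/∂p = -60p(p - 2)(p - 1)(p + 2) = 0 at p ∈ {-2, 0, 1, 2}; ∂J/∂q = -3(q - 3)(q + 3) = 0 at q ∈ {-3, 3}.
The Hessian is diagonal: diag(J_pp, J_qq). Second derivatives: J_pp(-2)=1440, J_pp(0)=-240, J_pp(1)=180, J_pp(2)=-480; J_qq(-3)=18, J_qq(3)=-18.
Local maxima occur where both diagonal entries negative: (0, 3), (2, 3). Count: 2.

2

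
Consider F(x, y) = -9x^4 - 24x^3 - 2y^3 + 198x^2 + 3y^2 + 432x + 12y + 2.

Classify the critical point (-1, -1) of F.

local minimum

The mixed partial ∂²F/∂x∂y is 0, so the Hessian at any point is diag(F_xx, F_yy) = diag(36(-3x^2 - 4x + 11), 6(-2y + 1)).
At (-1, -1): H = diag(432, 18).
Both eigenvalues are positive, so H is positive definite: a local minimum.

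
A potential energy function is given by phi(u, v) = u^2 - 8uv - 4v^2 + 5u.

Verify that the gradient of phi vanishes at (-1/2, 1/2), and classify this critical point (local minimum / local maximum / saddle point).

saddle point

∇phi = (2u - 8v + 5, -8u - 8v); substituting (-1/2, 1/2) gives ∇phi = (0, 0), so (-1/2, 1/2) is indeed a critical point.
The Hessian of phi is constant: H = [[2, -8], [-8, -8]].
det(H) = 2·(-8) − (-8)² = -80.
Since det(H) < 0, H is indefinite and the critical point is a saddle point.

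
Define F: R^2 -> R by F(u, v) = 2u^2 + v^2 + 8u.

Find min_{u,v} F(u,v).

-8

F(u,v) separates as P(u) + Q(v), so its minimum is min P + min Q.
P'(u) = 4u + 8 vanishes at u ∈ {-2}; Q'(v) = 2v vanishes at v ∈ {0}.
Local minima of P (where P''>0): P(-2)=-8. Local minima of Q: Q(0)=0.
So the global minimum of F is P(-2) + Q(0) = -8 + 0 = -8, attained at (-2, 0).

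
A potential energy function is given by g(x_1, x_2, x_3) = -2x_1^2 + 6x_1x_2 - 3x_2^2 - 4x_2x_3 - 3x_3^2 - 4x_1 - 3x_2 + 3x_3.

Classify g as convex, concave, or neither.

neither

g is quadratic, so its Hessian is the constant matrix H = [[-4, 6, 0], [6, -6, -4], [0, -4, -6]].
Leading principal minors: -4, -12, 136.
Neither pattern holds ⇒ H is indefinite ⇒ neither convex nor concave.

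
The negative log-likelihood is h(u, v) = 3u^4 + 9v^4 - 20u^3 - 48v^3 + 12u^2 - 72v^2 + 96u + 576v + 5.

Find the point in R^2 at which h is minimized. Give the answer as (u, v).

h(u,v) separates as P(u) + Q(v) + 5, so its minimum is min P + min Q + 5.
P'(u) = 12(u - 4)(u - 2)(u + 1) vanishes at u ∈ {-1, 2, 4}; Q'(v) = 36(v - 4)(v - 2)(v + 2) vanishes at v ∈ {-2, 2, 4}.
Local minima of P (where P''>0): P(-1)=-61, P(4)=64. Local minima of Q: Q(-2)=-912, Q(4)=384.
So the global minimum of h is P(-1) + Q(-2) + 5 = -61 − 912 + 5 = -968, attained at (-1, -2).

(-1, -2)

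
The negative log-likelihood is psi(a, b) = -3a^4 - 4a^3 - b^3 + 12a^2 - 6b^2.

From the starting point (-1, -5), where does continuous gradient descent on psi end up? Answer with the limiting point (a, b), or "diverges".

psi is separable, so gradient descent decouples: a follows -∂psi/∂a, b follows -∂psi/∂b.
∂psi/∂a = -12a(a - 1)(a + 2); at a=-1 this is -24, so a increases.
∂psi/∂b = -3b(b + 4); at b=-5 this is -15, so b increases.
a converges to its nearest critical value 0 (a local min of the a-part); b converges to -4. The iterate converges to (0, -4).

(0, -4)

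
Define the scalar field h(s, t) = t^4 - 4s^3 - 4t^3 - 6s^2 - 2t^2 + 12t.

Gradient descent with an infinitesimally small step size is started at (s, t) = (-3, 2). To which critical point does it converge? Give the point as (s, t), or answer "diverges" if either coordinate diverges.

(-1, 3)

h is separable, so gradient descent decouples: s follows -∂h/∂s, t follows -∂h/∂t.
∂h/∂s = -12s(s + 1); at s=-3 this is -72, so s increases.
∂h/∂t = 4(t - 3)(t - 1)(t + 1); at t=2 this is -12, so t increases.
s converges to its nearest critical value -1 (a local min of the s-part); t converges to 3. The iterate converges to (-1, 3).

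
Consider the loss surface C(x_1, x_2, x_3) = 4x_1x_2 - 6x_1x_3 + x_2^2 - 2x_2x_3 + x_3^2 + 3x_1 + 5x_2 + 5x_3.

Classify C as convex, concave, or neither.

neither

C is quadratic, so its Hessian is the constant matrix H = [[0, 4, -6], [4, 2, -2], [-6, -2, 2]].
Leading principal minors: 0, -16, -8.
Neither pattern holds ⇒ H is indefinite ⇒ neither convex nor concave.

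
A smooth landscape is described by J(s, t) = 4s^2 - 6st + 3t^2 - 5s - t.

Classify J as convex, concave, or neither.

convex

J is quadratic, so its Hessian is the constant matrix H = [[8, -6], [-6, 6]].
det(H) = 12, tr(H) = 14.
det(H) > 0 and tr(H) > 0, so H is positive definite everywhere: convex.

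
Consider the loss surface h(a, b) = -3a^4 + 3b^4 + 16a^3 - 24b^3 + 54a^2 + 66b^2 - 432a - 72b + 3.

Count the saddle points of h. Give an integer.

5

h separates as a function of a plus a function of b, so ∇h=0 decouples.
∂h/∂a = -12(a - 4)(a - 3)(a + 3) = 0 at a ∈ {-3, 3, 4}; ∂h/∂b = 12(b - 3)(b - 2)(b - 1) = 0 at b ∈ {1, 2, 3}.
The Hessian is diagonal: diag(h_aa, h_bb). Second derivatives: h_aa(-3)=-504, h_aa(3)=72, h_aa(4)=-84; h_bb(1)=24, h_bb(2)=-12, h_bb(3)=24.
Saddle points occur where the two diagonal entries have opposite signs: (-3, 1), (-3, 3), (3, 2), (4, 1), (4, 3). Count: 5.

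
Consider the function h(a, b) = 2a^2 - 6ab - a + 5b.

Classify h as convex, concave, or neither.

neither

h is quadratic, so its Hessian is the constant matrix H = [[4, -6], [-6, 0]].
det(H) = -36, tr(H) = 4.
det(H) < 0, so H is indefinite: neither convex nor concave.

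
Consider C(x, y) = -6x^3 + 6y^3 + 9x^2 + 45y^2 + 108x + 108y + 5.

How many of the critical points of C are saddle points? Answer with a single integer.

2

C separates as a function of x plus a function of y, so ∇C=0 decouples.
∂C/∂x = -18(x - 3)(x + 2) = 0 at x ∈ {-2, 3}; ∂C/∂y = 18(y + 2)(y + 3) = 0 at y ∈ {-3, -2}.
The Hessian is diagonal: diag(C_xx, C_yy). Second derivatives: C_xx(-2)=90, C_xx(3)=-90; C_yy(-3)=-18, C_yy(-2)=18.
Saddle points occur where the two diagonal entries have opposite signs: (-2, -3), (3, -2). Count: 2.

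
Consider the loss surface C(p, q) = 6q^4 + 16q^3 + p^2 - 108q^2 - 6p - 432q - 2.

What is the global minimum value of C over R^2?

-1361

C(p,q) separates as A(p) + B(q) − 2, so its minimum is min A + min B − 2.
A'(p) = 2p - 6 vanishes at p ∈ {3}; B'(q) = 24(q - 3)(q + 2)(q + 3) vanishes at q ∈ {-3, -2, 3}.
Local minima of A (where A''>0): A(3)=-9. Local minima of B: B(-3)=378, B(3)=-1350.
So the global minimum of C is A(3) + B(3) − 2 = -9 − 1350 − 2 = -1361, attained at (3, 3).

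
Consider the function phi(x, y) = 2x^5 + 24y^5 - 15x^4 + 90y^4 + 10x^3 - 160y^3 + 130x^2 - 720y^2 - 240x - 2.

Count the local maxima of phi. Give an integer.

phi separates as a function of x plus a function of y, so ∇phi=0 decouples.
∂phi/∂x = 10(x - 4)(x - 3)(x - 1)(x + 2) = 0 at x ∈ {-2, 1, 3, 4}; ∂phi/∂y = 120y(y - 2)(y + 2)(y + 3) = 0 at y ∈ {-3, -2, 0, 2}.
The Hessian is diagonal: diag(phi_xx, phi_yy). Second derivatives: phi_xx(-2)=-900, phi_xx(1)=180, phi_xx(3)=-100, phi_xx(4)=180; phi_yy(-3)=-1800, phi_yy(-2)=960, phi_yy(0)=-1440, phi_yy(2)=4800.
Local maxima occur where both diagonal entries negative: (-2, -3), (-2, 0), (3, -3), (3, 0). Count: 4.

4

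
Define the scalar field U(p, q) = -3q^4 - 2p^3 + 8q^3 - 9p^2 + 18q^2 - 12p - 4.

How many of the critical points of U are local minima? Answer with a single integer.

1

U separates as a function of p plus a function of q, so ∇U=0 decouples.
∂U/∂p = -6(p + 1)(p + 2) = 0 at p ∈ {-2, -1}; ∂U/∂q = -12q(q - 3)(q + 1) = 0 at q ∈ {-1, 0, 3}.
The Hessian is diagonal: diag(U_pp, U_qq). Second derivatives: U_pp(-2)=6, U_pp(-1)=-6; U_qq(-1)=-48, U_qq(0)=36, U_qq(3)=-144.
Local minima occur where both diagonal entries positive: (-2, 0). Count: 1.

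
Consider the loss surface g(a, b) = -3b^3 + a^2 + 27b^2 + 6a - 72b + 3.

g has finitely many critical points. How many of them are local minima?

1

g separates as a function of a plus a function of b, so ∇g=0 decouples.
∂g/∂a = 2(a + 3) = 0 at a ∈ {-3}; ∂g/∂b = -9(b - 4)(b - 2) = 0 at b ∈ {2, 4}.
The Hessian is diagonal: diag(g_aa, g_bb). Second derivatives: g_aa(-3)=2; g_bb(2)=18, g_bb(4)=-18.
Local minima occur where both diagonal entries positive: (-3, 2). Count: 1.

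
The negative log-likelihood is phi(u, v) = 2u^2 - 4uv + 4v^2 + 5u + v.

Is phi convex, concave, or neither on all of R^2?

phi is quadratic, so its Hessian is the constant matrix H = [[4, -4], [-4, 8]].
det(H) = 16, tr(H) = 12.
det(H) > 0 and tr(H) > 0, so H is positive definite everywhere: convex.

convex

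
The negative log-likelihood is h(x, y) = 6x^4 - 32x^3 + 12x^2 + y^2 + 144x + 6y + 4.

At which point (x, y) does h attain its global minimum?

h(x,y) separates as P(x) + Q(y) + 4, so its minimum is min P + min Q + 4.
P'(x) = 24(x - 3)(x - 2)(x + 1) vanishes at x ∈ {-1, 2, 3}; Q'(y) = 2y + 6 vanishes at y ∈ {-3}.
Local minima of P (where P''>0): P(-1)=-94, P(3)=162. Local minima of Q: Q(-3)=-9.
So the global minimum of h is P(-1) + Q(-3) + 4 = -94 − 9 + 4 = -99, attained at (-1, -3).

(-1, -3)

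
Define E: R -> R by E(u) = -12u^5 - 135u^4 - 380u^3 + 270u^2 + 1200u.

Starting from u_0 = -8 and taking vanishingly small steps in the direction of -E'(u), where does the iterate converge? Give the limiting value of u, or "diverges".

E'(u) = -60(u - 1)(u + 1)(u + 4)(u + 5), so E'(-8) = -45360.
Gradient descent moves in the -E' direction, i.e. u is increasing.
The nearest critical point in that direction is u = -5, where E'' = 1440 > 0 (a local minimum). The iterate converges there.

-5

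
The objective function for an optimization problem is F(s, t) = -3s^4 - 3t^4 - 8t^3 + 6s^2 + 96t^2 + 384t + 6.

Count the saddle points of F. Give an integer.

4

F separates as a function of s plus a function of t, so ∇F=0 decouples.
∂F/∂s = -12s(s - 1)(s + 1) = 0 at s ∈ {-1, 0, 1}; ∂F/∂t = -12(t - 4)(t + 2)(t + 4) = 0 at t ∈ {-4, -2, 4}.
The Hessian is diagonal: diag(F_ss, F_tt). Second derivatives: F_ss(-1)=-24, F_ss(0)=12, F_ss(1)=-24; F_tt(-4)=-192, F_tt(-2)=144, F_tt(4)=-576.
Saddle points occur where the two diagonal entries have opposite signs: (-1, -2), (0, -4), (0, 4), (1, -2). Count: 4.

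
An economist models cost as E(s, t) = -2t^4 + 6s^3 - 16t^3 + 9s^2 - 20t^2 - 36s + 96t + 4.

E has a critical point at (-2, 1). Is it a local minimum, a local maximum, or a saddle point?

The mixed partial ∂²E/∂s∂t is 0, so the Hessian at any point is diag(E_ss, E_tt) = diag(18(2s + 1), -8(3t^2 + 12t + 5)).
At (-2, 1): H = diag(-54, -160).
Both eigenvalues are negative, so H is negative definite: a local maximum.

local maximum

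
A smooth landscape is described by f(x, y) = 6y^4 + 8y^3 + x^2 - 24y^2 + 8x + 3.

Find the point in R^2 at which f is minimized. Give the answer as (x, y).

f(x,y) separates as P(x) + Q(y) + 3, so its minimum is min P + min Q + 3.
P'(x) = 2x + 8 vanishes at x ∈ {-4}; Q'(y) = 24y(y - 1)(y + 2) vanishes at y ∈ {-2, 0, 1}.
Local minima of P (where P''>0): P(-4)=-16. Local minima of Q: Q(-2)=-64, Q(1)=-10.
So the global minimum of f is P(-4) + Q(-2) + 3 = -16 − 64 + 3 = -77, attained at (-4, -2).

(-4, -2)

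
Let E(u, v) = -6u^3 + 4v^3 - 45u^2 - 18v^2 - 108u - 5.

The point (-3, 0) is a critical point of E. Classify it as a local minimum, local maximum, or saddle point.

The mixed partial ∂²E/∂u∂v is 0, so the Hessian at any point is diag(E_uu, E_vv) = diag(-18(2u + 5), 12(2v - 3)).
At (-3, 0): H = diag(18, -36).
The eigenvalues have opposite signs, so H is indefinite: a saddle point.

saddle point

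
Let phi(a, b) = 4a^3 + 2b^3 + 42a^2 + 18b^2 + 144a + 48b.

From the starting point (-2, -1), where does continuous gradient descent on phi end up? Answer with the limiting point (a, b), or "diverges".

(-3, -2)

phi is separable, so gradient descent decouples: a follows -∂phi/∂a, b follows -∂phi/∂b.
∂phi/∂a = 12(a + 3)(a + 4); at a=-2 this is 24, so a decreases.
∂phi/∂b = 6(b + 2)(b + 4); at b=-1 this is 18, so b decreases.
a converges to its nearest critical value -3 (a local min of the a-part); b converges to -2. The iterate converges to (-3, -2).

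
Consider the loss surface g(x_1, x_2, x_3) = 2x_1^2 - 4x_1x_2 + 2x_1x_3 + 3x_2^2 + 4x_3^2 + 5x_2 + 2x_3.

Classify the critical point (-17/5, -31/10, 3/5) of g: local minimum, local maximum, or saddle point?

local minimum

The Hessian is constant: H = [[4, -4, 2], [-4, 6, 0], [2, 0, 8]].
Leading principal minors: Δ₁ = 4, Δ₂ = 8, Δ₃ = 40.
All leading minors are positive, so H is positive definite: a local minimum.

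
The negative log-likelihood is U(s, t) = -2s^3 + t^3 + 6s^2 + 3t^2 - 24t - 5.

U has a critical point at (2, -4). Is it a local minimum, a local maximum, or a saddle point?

The mixed partial ∂²U/∂s∂t is 0, so the Hessian at any point is diag(U_ss, U_tt) = diag(12(-s + 1), 6(t + 1)).
At (2, -4): H = diag(-12, -18).
Both eigenvalues are negative, so H is negative definite: a local maximum.

local maximum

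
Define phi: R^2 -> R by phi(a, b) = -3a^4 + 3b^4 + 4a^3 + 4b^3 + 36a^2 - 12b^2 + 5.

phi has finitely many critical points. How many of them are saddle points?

phi separates as a function of a plus a function of b, so ∇phi=0 decouples.
∂phi/∂a = -12a(a - 3)(a + 2) = 0 at a ∈ {-2, 0, 3}; ∂phi/∂b = 12b(b - 1)(b + 2) = 0 at b ∈ {-2, 0, 1}.
The Hessian is diagonal: diag(phi_aa, phi_bb). Second derivatives: phi_aa(-2)=-120, phi_aa(0)=72, phi_aa(3)=-180; phi_bb(-2)=72, phi_bb(0)=-24, phi_bb(1)=36.
Saddle points occur where the two diagonal entries have opposite signs: (-2, -2), (-2, 1), (0, 0), (3, -2), (3, 1). Count: 5.

5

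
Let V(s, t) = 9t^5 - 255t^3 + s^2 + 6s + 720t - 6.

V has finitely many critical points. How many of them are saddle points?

2

V separates as a function of s plus a function of t, so ∇V=0 decouples.
∂V/∂s = 2(s + 3) = 0 at s ∈ {-3}; ∂V/∂t = 45(t - 4)(t - 1)(t + 1)(t + 4) = 0 at t ∈ {-4, -1, 1, 4}.
The Hessian is diagonal: diag(V_ss, V_tt). Second derivatives: V_ss(-3)=2; V_tt(-4)=-5400, V_tt(-1)=1350, V_tt(1)=-1350, V_tt(4)=5400.
Saddle points occur where the two diagonal entries have opposite signs: (-3, -4), (-3, 1). Count: 2.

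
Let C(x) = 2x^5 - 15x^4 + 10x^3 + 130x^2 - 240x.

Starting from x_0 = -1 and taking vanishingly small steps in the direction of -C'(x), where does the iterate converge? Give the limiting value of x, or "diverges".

1

C'(x) = 10(x - 4)(x - 3)(x - 1)(x + 2), so C'(-1) = -400.
Gradient descent moves in the -C' direction, i.e. x is increasing.
The nearest critical point in that direction is x = 1, where C'' = 180 > 0 (a local minimum). The iterate converges there.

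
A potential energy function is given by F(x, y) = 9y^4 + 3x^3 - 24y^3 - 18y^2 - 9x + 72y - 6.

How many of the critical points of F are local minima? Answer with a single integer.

F separates as a function of x plus a function of y, so ∇F=0 decouples.
∂F/∂x = 9(x - 1)(x + 1) = 0 at x ∈ {-1, 1}; ∂F/∂y = 36(y - 2)(y - 1)(y + 1) = 0 at y ∈ {-1, 1, 2}.
The Hessian is diagonal: diag(F_xx, F_yy). Second derivatives: F_xx(-1)=-18, F_xx(1)=18; F_yy(-1)=216, F_yy(1)=-72, F_yy(2)=108.
Local minima occur where both diagonal entries positive: (1, -1), (1, 2). Count: 2.

2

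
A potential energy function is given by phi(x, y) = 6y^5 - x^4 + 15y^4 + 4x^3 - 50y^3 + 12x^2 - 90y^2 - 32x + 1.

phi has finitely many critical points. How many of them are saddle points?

phi separates as a function of x plus a function of y, so ∇phi=0 decouples.
∂phi/∂x = -4(x - 4)(x - 1)(x + 2) = 0 at x ∈ {-2, 1, 4}; ∂phi/∂y = 30y(y - 2)(y + 1)(y + 3) = 0 at y ∈ {-3, -1, 0, 2}.
The Hessian is diagonal: diag(phi_xx, phi_yy). Second derivatives: phi_xx(-2)=-72, phi_xx(1)=36, phi_xx(4)=-72; phi_yy(-3)=-900, phi_yy(-1)=180, phi_yy(0)=-180, phi_yy(2)=900.
Saddle points occur where the two diagonal entries have opposite signs: (-2, -1), (-2, 2), (1, -3), (1, 0), (4, -1), (4, 2). Count: 6.

6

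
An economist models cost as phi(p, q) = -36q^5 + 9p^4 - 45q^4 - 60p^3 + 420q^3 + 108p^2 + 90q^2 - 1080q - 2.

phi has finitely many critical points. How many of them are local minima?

phi separates as a function of p plus a function of q, so ∇phi=0 decouples.
∂phi/∂p = 36p(p - 3)(p - 2) = 0 at p ∈ {0, 2, 3}; ∂phi/∂q = -180(q - 2)(q - 1)(q + 1)(q + 3) = 0 at q ∈ {-3, -1, 1, 2}.
The Hessian is diagonal: diag(phi_pp, phi_qq). Second derivatives: phi_pp(0)=216, phi_pp(2)=-72, phi_pp(3)=108; phi_qq(-3)=7200, phi_qq(-1)=-2160, phi_qq(1)=1440, phi_qq(2)=-2700.
Local minima occur where both diagonal entries positive: (0, -3), (0, 1), (3, -3), (3, 1). Count: 4.

4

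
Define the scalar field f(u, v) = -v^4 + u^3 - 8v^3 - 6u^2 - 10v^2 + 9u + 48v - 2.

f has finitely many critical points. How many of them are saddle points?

3

f separates as a function of u plus a function of v, so ∇f=0 decouples.
∂f/∂u = 3(u - 3)(u - 1) = 0 at u ∈ {1, 3}; ∂f/∂v = -4(v - 1)(v + 3)(v + 4) = 0 at v ∈ {-4, -3, 1}.
The Hessian is diagonal: diag(f_uu, f_vv). Second derivatives: f_uu(1)=-6, f_uu(3)=6; f_vv(-4)=-20, f_vv(-3)=16, f_vv(1)=-80.
Saddle points occur where the two diagonal entries have opposite signs: (1, -3), (3, -4), (3, 1). Count: 3.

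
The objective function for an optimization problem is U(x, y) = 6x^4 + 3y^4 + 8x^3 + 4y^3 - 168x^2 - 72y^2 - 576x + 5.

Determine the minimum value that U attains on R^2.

-3579

U(x,y) separates as P(x) + Q(y) + 5, so its minimum is min P + min Q + 5.
P'(x) = 24(x - 4)(x + 2)(x + 3) vanishes at x ∈ {-3, -2, 4}; Q'(y) = 12y(y - 3)(y + 4) vanishes at y ∈ {-4, 0, 3}.
Local minima of P (where P''>0): P(-3)=486, P(4)=-2944. Local minima of Q: Q(-4)=-640, Q(3)=-297.
So the global minimum of U is P(4) + Q(-4) + 5 = -2944 − 640 + 5 = -3579, attained at (4, -4).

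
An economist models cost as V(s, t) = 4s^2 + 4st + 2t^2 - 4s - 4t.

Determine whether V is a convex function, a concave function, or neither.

V is quadratic, so its Hessian is the constant matrix H = [[8, 4], [4, 4]].
det(H) = 16, tr(H) = 12.
det(H) > 0 and tr(H) > 0, so H is positive definite everywhere: convex.

convex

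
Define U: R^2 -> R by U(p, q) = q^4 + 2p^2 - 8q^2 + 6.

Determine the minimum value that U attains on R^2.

U(p,q) separates as A(p) + B(q) + 6, so its minimum is min A + min B + 6.
A'(p) = 4p vanishes at p ∈ {0}; B'(q) = 4q(q - 2)(q + 2) vanishes at q ∈ {-2, 0, 2}.
Local minima of A (where A''>0): A(0)=0. Local minima of B: B(-2)=-16, B(2)=-16.
So the global minimum of U is A(0) + B(-2) + 6 = 0 − 16 + 6 = -10, attained at (0, -2).

-10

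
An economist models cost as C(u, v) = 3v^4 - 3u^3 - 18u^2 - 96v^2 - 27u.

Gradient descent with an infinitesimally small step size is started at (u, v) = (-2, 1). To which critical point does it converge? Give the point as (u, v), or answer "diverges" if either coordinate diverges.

C is separable, so gradient descent decouples: u follows -∂C/∂u, v follows -∂C/∂v.
∂C/∂u = -9(u + 1)(u + 3); at u=-2 this is 9, so u decreases.
∂C/∂v = 12v(v - 4)(v + 4); at v=1 this is -180, so v increases.
u converges to its nearest critical value -3 (a local min of the u-part); v converges to 4. The iterate converges to (-3, 4).

(-3, 4)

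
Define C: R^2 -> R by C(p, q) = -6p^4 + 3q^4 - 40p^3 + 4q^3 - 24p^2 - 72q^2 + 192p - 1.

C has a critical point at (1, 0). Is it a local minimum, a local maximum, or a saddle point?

local maximum

The mixed partial ∂²C/∂p∂q is 0, so the Hessian at any point is diag(C_pp, C_qq) = diag(-24(3p^2 + 10p + 2), 12(3q^2 + 2q - 12)).
At (1, 0): H = diag(-360, -144).
Both eigenvalues are negative, so H is negative definite: a local maximum.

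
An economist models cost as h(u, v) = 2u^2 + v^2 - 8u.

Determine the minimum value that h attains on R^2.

h(u,v) separates as P(u) + Q(v), so its minimum is min P + min Q.
P'(u) = 4u - 8 vanishes at u ∈ {2}; Q'(v) = 2v vanishes at v ∈ {0}.
Local minima of P (where P''>0): P(2)=-8. Local minima of Q: Q(0)=0.
So the global minimum of h is P(2) + Q(0) = -8 + 0 = -8, attained at (2, 0).

-8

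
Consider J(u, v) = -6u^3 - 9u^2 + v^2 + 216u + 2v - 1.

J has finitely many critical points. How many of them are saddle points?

1

J separates as a function of u plus a function of v, so ∇J=0 decouples.
∂J/∂u = -18(u - 3)(u + 4) = 0 at u ∈ {-4, 3}; ∂J/∂v = 2(v + 1) = 0 at v ∈ {-1}.
The Hessian is diagonal: diag(J_uu, J_vv). Second derivatives: J_uu(-4)=126, J_uu(3)=-126; J_vv(-1)=2.
Saddle points occur where the two diagonal entries have opposite signs: (3, -1). Count: 1.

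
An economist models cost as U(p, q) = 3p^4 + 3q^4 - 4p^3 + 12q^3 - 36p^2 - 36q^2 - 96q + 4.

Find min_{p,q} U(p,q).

U(p,q) separates as A(p) + B(q) + 4, so its minimum is min A + min B + 4.
A'(p) = 12p(p - 3)(p + 2) vanishes at p ∈ {-2, 0, 3}; B'(q) = 12(q - 2)(q + 1)(q + 4) vanishes at q ∈ {-4, -1, 2}.
Local minima of A (where A''>0): A(-2)=-64, A(3)=-189. Local minima of B: B(-4)=-192, B(2)=-192.
So the global minimum of U is A(3) + B(-4) + 4 = -189 − 192 + 4 = -377, attained at (3, -4).

-377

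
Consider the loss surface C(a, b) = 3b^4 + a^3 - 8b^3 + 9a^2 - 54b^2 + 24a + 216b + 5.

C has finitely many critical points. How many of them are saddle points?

3

C separates as a function of a plus a function of b, so ∇C=0 decouples.
∂C/∂a = 3(a + 2)(a + 4) = 0 at a ∈ {-4, -2}; ∂C/∂b = 12(b - 3)(b - 2)(b + 3) = 0 at b ∈ {-3, 2, 3}.
The Hessian is diagonal: diag(C_aa, C_bb). Second derivatives: C_aa(-4)=-6, C_aa(-2)=6; C_bb(-3)=360, C_bb(2)=-60, C_bb(3)=72.
Saddle points occur where the two diagonal entries have opposite signs: (-4, -3), (-4, 3), (-2, 2). Count: 3.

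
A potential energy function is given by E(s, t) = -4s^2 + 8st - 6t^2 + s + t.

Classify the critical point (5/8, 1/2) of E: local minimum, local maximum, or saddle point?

The Hessian of E is constant: H = [[-8, 8], [8, -12]].
det(H) = (-8)·(-12) − 8² = 32.
det(H) > 0 and tr(H) = -20 < 0, so H is negative definite and the point is a local maximum.

local maximum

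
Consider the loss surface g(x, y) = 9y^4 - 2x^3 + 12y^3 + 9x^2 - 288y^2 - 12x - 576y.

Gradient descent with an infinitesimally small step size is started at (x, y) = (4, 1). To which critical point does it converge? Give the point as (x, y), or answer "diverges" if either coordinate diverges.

diverges

g is separable, so gradient descent decouples: x follows -∂g/∂x, y follows -∂g/∂y.
∂g/∂x = -6(x - 2)(x - 1); at x=4 this is -36, so x increases.
∂g/∂y = 36(y - 4)(y + 1)(y + 4); at y=1 this is -1080, so y increases.
The x-coordinate has no critical point in that direction and runs off to infinity.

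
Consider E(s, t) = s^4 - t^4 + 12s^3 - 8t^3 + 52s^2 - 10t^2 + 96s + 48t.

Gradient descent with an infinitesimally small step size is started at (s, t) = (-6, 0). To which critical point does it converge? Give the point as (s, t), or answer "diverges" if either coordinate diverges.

E is separable, so gradient descent decouples: s follows -∂E/∂s, t follows -∂E/∂t.
∂E/∂s = 4(s + 2)(s + 3)(s + 4); at s=-6 this is -96, so s increases.
∂E/∂t = -4(t - 1)(t + 3)(t + 4); at t=0 this is 48, so t decreases.
s converges to its nearest critical value -4 (a local min of the s-part); t converges to -3. The iterate converges to (-4, -3).

(-4, -3)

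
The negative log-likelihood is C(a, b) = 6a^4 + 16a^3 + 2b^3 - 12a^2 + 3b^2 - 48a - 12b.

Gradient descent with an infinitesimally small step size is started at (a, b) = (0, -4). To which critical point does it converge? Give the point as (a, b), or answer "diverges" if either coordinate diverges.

C is separable, so gradient descent decouples: a follows -∂C/∂a, b follows -∂C/∂b.
∂C/∂a = 24(a - 1)(a + 1)(a + 2); at a=0 this is -48, so a increases.
∂C/∂b = 6(b - 1)(b + 2); at b=-4 this is 60, so b decreases.
The b-coordinate has no critical point in that direction and runs off to infinity.

diverges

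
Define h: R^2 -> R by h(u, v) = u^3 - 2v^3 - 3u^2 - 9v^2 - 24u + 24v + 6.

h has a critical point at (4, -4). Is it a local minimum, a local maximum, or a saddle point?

The mixed partial ∂²h/∂u∂v is 0, so the Hessian at any point is diag(h_uu, h_vv) = diag(6(u - 1), -6(2v + 3)).
At (4, -4): H = diag(18, 30).
Both eigenvalues are positive, so H is positive definite: a local minimum.

local minimum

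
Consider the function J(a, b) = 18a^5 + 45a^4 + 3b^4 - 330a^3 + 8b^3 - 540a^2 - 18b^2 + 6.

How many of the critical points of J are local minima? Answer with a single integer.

J separates as a function of a plus a function of b, so ∇J=0 decouples.
∂J/∂a = 90a(a - 3)(a + 1)(a + 4) = 0 at a ∈ {-4, -1, 0, 3}; ∂J/∂b = 12b(b - 1)(b + 3) = 0 at b ∈ {-3, 0, 1}.
The Hessian is diagonal: diag(J_aa, J_bb). Second derivatives: J_aa(-4)=-7560, J_aa(-1)=1080, J_aa(0)=-1080, J_aa(3)=7560; J_bb(-3)=144, J_bb(0)=-36, J_bb(1)=48.
Local minima occur where both diagonal entries positive: (-1, -3), (-1, 1), (3, -3), (3, 1). Count: 4.

4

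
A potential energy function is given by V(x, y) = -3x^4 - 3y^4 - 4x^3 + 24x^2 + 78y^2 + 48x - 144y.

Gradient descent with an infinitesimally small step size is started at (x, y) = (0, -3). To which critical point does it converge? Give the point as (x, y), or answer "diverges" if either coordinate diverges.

(-1, 1)

V is separable, so gradient descent decouples: x follows -∂V/∂x, y follows -∂V/∂y.
∂V/∂x = -12(x - 2)(x + 1)(x + 2); at x=0 this is 48, so x decreases.
∂V/∂y = -12(y - 3)(y - 1)(y + 4); at y=-3 this is -288, so y increases.
x converges to its nearest critical value -1 (a local min of the x-part); y converges to 1. The iterate converges to (-1, 1).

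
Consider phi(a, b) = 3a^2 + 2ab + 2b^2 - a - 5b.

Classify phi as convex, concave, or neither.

convex

phi is quadratic, so its Hessian is the constant matrix H = [[6, 2], [2, 4]].
det(H) = 20, tr(H) = 10.
det(H) > 0 and tr(H) > 0, so H is positive definite everywhere: convex.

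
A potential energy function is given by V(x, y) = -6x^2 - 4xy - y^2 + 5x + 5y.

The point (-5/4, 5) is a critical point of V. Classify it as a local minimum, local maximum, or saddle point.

local maximum

The Hessian of V is constant: H = [[-12, -4], [-4, -2]].
det(H) = (-12)·(-2) − (-4)² = 8.
det(H) > 0 and tr(H) = -14 < 0, so H is negative definite and the point is a local maximum.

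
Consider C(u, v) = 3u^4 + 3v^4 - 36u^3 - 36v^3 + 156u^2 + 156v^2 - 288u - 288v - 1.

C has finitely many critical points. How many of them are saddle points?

4

C separates as a function of u plus a function of v, so ∇C=0 decouples.
∂C/∂u = 12(u - 4)(u - 3)(u - 2) = 0 at u ∈ {2, 3, 4}; ∂C/∂v = 12(v - 4)(v - 3)(v - 2) = 0 at v ∈ {2, 3, 4}.
The Hessian is diagonal: diag(C_uu, C_vv). Second derivatives: C_uu(2)=24, C_uu(3)=-12, C_uu(4)=24; C_vv(2)=24, C_vv(3)=-12, C_vv(4)=24.
Saddle points occur where the two diagonal entries have opposite signs: (2, 3), (3, 2), (3, 4), (4, 3). Count: 4.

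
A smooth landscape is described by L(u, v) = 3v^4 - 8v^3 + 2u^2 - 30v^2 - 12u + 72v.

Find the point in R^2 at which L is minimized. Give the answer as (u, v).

(3, -2)

L(u,v) separates as P(u) + Q(v), so its minimum is min P + min Q.
P'(u) = 4u - 12 vanishes at u ∈ {3}; Q'(v) = 12(v - 3)(v - 1)(v + 2) vanishes at v ∈ {-2, 1, 3}.
Local minima of P (where P''>0): P(3)=-18. Local minima of Q: Q(-2)=-152, Q(3)=-27.
So the global minimum of L is P(3) + Q(-2) = -18 − 152 = -170, attained at (3, -2).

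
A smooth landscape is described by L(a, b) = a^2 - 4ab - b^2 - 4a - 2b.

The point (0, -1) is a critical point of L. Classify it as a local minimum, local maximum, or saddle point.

The Hessian of L is constant: H = [[2, -4], [-4, -2]].
det(H) = 2·(-2) − (-4)² = -20.
Since det(H) < 0, H is indefinite and the critical point is a saddle point.

saddle point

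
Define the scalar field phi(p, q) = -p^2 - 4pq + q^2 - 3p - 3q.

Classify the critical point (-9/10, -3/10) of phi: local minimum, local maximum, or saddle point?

saddle point

The Hessian of phi is constant: H = [[-2, -4], [-4, 2]].
det(H) = (-2)·2 − (-4)² = -20.
Since det(H) < 0, H is indefinite and the critical point is a saddle point.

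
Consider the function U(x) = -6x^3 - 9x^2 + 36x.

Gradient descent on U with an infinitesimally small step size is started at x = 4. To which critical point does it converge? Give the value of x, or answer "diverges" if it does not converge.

U'(x) = -18(x - 1)(x + 2), so U'(4) = -324.
Gradient descent moves in the -U' direction, i.e. x is increasing.
There is no critical point above x=4, and U' keeps the same sign, so the iterate runs off to +∞.

diverges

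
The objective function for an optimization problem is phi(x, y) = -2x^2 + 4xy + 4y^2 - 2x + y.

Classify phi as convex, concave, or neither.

neither

phi is quadratic, so its Hessian is the constant matrix H = [[-4, 4], [4, 8]].
det(H) = -48, tr(H) = 4.
det(H) < 0, so H is indefinite: neither convex nor concave.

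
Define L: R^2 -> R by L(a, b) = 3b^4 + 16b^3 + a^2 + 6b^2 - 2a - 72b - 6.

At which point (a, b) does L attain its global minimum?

L(a,b) separates as P(a) + Q(b) − 6, so its minimum is min P + min Q − 6.
P'(a) = 2a - 2 vanishes at a ∈ {1}; Q'(b) = 12(b - 1)(b + 2)(b + 3) vanishes at b ∈ {-3, -2, 1}.
Local minima of P (where P''>0): P(1)=-1. Local minima of Q: Q(-3)=81, Q(1)=-47.
So the global minimum of L is P(1) + Q(1) − 6 = -1 − 47 − 6 = -54, attained at (1, 1).

(1, 1)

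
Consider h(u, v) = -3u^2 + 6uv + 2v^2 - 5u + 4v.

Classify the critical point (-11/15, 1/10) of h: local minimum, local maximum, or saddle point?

saddle point

The Hessian of h is constant: H = [[-6, 6], [6, 4]].
det(H) = (-6)·4 − 6² = -60.
Since det(H) < 0, H is indefinite and the critical point is a saddle point.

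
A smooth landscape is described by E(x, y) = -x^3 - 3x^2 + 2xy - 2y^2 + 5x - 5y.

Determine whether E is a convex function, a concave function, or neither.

neither

The term -x^3 is cubic, so the Hessian is not constant.
∂²E/∂x² = -6x - 6, which takes both signs as x varies (negative for sufficiently large x). A diagonal entry of the Hessian changing sign means the Hessian is neither positive- nor negative-semidefinite on all of R^2.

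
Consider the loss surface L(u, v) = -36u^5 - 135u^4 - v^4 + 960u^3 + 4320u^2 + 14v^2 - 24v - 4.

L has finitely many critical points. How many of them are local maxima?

L separates as a function of u plus a function of v, so ∇L=0 decouples.
∂L/∂u = -180u(u - 4)(u + 3)(u + 4) = 0 at u ∈ {-4, -3, 0, 4}; ∂L/∂v = -4(v - 2)(v - 1)(v + 3) = 0 at v ∈ {-3, 1, 2}.
The Hessian is diagonal: diag(L_uu, L_vv). Second derivatives: L_uu(-4)=5760, L_uu(-3)=-3780, L_uu(0)=8640, L_uu(4)=-40320; L_vv(-3)=-80, L_vv(1)=16, L_vv(2)=-20.
Local maxima occur where both diagonal entries negative: (-3, -3), (-3, 2), (4, -3), (4, 2). Count: 4.

4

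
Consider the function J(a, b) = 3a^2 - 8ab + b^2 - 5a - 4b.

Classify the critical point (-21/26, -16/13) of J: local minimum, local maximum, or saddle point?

The Hessian of J is constant: H = [[6, -8], [-8, 2]].
det(H) = 6·2 − (-8)² = -52.
Since det(H) < 0, H is indefinite and the critical point is a saddle point.

saddle point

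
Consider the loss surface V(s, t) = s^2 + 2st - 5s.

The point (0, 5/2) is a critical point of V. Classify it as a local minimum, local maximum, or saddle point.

The Hessian of V is constant: H = [[2, 2], [2, 0]].
det(H) = 2·0 − 2² = -4.
Since det(H) < 0, H is indefinite and the critical point is a saddle point.

saddle point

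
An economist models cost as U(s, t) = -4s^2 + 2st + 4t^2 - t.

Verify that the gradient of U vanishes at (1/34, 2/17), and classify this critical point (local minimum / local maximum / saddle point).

saddle point

∇U = (-8s + 2t, 2s + 8t - 1); substituting (1/34, 2/17) gives ∇U = (0, 0), so (1/34, 2/17) is indeed a critical point.
The Hessian of U is constant: H = [[-8, 2], [2, 8]].
det(H) = (-8)·8 − 2² = -68.
Since det(H) < 0, H is indefinite and the critical point is a saddle point.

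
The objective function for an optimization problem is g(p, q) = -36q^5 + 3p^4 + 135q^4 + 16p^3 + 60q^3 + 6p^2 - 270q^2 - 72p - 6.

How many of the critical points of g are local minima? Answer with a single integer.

4

g separates as a function of p plus a function of q, so ∇g=0 decouples.
∂g/∂p = 12(p - 1)(p + 2)(p + 3) = 0 at p ∈ {-3, -2, 1}; ∂g/∂q = -180q(q - 3)(q - 1)(q + 1) = 0 at q ∈ {-1, 0, 1, 3}.
The Hessian is diagonal: diag(g_pp, g_qq). Second derivatives: g_pp(-3)=48, g_pp(-2)=-36, g_pp(1)=144; g_qq(-1)=1440, g_qq(0)=-540, g_qq(1)=720, g_qq(3)=-4320.
Local minima occur where both diagonal entries positive: (-3, -1), (-3, 1), (1, -1), (1, 1). Count: 4.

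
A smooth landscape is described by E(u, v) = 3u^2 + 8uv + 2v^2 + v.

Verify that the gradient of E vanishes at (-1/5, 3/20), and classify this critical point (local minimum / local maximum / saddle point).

saddle point

∇E = (6u + 8v, 8u + 4v + 1); substituting (-1/5, 3/20) gives ∇E = (0, 0), so (-1/5, 3/20) is indeed a critical point.
The Hessian of E is constant: H = [[6, 8], [8, 4]].
det(H) = 6·4 − 8² = -40.
Since det(H) < 0, H is indefinite and the critical point is a saddle point.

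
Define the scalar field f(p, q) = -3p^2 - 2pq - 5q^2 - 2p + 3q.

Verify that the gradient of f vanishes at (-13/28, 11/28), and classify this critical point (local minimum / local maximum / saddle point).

∇f = (-6p - 2q - 2, -2p - 10q + 3); substituting (-13/28, 11/28) gives ∇f = (0, 0), so (-13/28, 11/28) is indeed a critical point.
The Hessian of f is constant: H = [[-6, -2], [-2, -10]].
det(H) = (-6)·(-10) − (-2)² = 56.
det(H) > 0 and tr(H) = -16 < 0, so H is negative definite and the point is a local maximum.

local maximum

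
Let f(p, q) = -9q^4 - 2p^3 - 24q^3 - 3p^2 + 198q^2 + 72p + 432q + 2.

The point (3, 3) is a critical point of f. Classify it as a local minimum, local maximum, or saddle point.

The mixed partial ∂²f/∂p∂q is 0, so the Hessian at any point is diag(f_pp, f_qq) = diag(-6(2p + 1), 36(-3q^2 - 4q + 11)).
At (3, 3): H = diag(-42, -1008).
Both eigenvalues are negative, so H is negative definite: a local maximum.

local maximum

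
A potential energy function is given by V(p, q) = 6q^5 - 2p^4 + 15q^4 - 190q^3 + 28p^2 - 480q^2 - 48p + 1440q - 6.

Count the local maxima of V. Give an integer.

V separates as a function of p plus a function of q, so ∇V=0 decouples.
∂V/∂p = -8(p - 2)(p - 1)(p + 3) = 0 at p ∈ {-3, 1, 2}; ∂V/∂q = 30(q - 4)(q - 1)(q + 3)(q + 4) = 0 at q ∈ {-4, -3, 1, 4}.
The Hessian is diagonal: diag(V_pp, V_qq). Second derivatives: V_pp(-3)=-160, V_pp(1)=32, V_pp(2)=-40; V_qq(-4)=-1200, V_qq(-3)=840, V_qq(1)=-1800, V_qq(4)=5040.
Local maxima occur where both diagonal entries negative: (-3, -4), (-3, 1), (2, -4), (2, 1). Count: 4.

4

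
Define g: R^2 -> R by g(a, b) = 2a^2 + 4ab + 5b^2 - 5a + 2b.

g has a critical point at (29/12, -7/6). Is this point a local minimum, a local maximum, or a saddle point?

local minimum

The Hessian of g is constant: H = [[4, 4], [4, 10]].
det(H) = 4·10 − 4² = 24.
det(H) > 0 and tr(H) = 14 > 0, so H is positive definite and the point is a local minimum.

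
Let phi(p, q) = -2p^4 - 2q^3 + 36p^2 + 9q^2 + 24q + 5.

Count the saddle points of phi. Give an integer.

3

phi separates as a function of p plus a function of q, so ∇phi=0 decouples.
∂phi/∂p = -8p(p - 3)(p + 3) = 0 at p ∈ {-3, 0, 3}; ∂phi/∂q = -6(q - 4)(q + 1) = 0 at q ∈ {-1, 4}.
The Hessian is diagonal: diag(phi_pp, phi_qq). Second derivatives: phi_pp(-3)=-144, phi_pp(0)=72, phi_pp(3)=-144; phi_qq(-1)=30, phi_qq(4)=-30.
Saddle points occur where the two diagonal entries have opposite signs: (-3, -1), (0, 4), (3, -1). Count: 3.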